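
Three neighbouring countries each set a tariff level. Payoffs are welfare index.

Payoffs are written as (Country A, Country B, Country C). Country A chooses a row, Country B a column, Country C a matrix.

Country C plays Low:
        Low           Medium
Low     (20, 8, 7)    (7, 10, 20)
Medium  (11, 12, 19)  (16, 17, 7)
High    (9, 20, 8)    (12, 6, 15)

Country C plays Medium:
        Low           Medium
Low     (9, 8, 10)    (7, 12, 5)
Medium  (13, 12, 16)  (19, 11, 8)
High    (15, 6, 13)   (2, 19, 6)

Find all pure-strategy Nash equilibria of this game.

Country A against (Low, Low): payoffs 20, 11, 9 → best response Low.
Country A against (Low, Medium): payoffs 9, 13, 15 → best response High.
Country A against (Medium, Low): payoffs 7, 16, 12 → best response Medium.
Country A against (Medium, Medium): payoffs 7, 19, 2 → best response Medium.
Country B against (Low, Low): payoffs 8, 10 → best response Medium.
Country B against (Low, Medium): payoffs 8, 12 → best response Medium.
Country B against (Medium, Low): payoffs 12, 17 → best response Medium.
Country B against (Medium, Medium): payoffs 12, 11 → best response Low.
Country B against (High, Low): payoffs 20, 6 → best response Low.
Country B against (High, Medium): payoffs 6, 19 → best response Medium.
Country C against (Low, Low): payoffs 7, 10 → best response Medium.
Country C against (Low, Medium): payoffs 20, 5 → best response Low.
Country C against (Medium, Low): payoffs 19, 16 → best response Low.
Country C against (Medium, Medium): payoffs 7, 8 → best response Medium.
Country C against (High, Low): payoffs 8, 13 → best response Medium.
Country C against (High, Medium): payoffs 15, 6 → best response Low.
No profile is a mutual best response for all players.

This game has no pure Nash equilibrium.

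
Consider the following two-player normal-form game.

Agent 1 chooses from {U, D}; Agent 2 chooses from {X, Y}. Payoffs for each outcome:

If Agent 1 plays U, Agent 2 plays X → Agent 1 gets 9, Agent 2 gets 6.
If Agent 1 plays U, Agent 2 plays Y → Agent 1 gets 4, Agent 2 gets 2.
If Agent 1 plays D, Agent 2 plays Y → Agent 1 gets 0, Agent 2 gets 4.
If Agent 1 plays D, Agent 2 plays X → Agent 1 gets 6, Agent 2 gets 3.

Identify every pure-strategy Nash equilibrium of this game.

The unique pure-strategy Nash equilibrium is (U, X).

Check each profile: it is a Nash equilibrium iff no player can strictly gain by switching unilaterally.
(U, X): Agent 1 gets 9, best alternative 6; Agent 2 gets 6, best alternative 2. No profitable deviation — NE.
(U, Y): Agent 2 can switch to X (2 → 6). Not NE.
(D, X): Agent 1 can switch to U (6 → 9). Not NE.
(D, Y): Agent 1 can switch to U (0 → 4). Not NE.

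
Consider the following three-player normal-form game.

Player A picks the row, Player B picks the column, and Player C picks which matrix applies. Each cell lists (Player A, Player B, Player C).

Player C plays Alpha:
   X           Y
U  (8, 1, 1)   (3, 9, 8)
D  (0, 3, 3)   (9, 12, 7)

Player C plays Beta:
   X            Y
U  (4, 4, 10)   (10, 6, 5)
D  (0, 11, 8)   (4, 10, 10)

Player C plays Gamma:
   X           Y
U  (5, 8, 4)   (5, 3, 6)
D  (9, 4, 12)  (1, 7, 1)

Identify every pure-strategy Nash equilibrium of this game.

(U, X, Alpha): Player B can switch to Y (1 → 9). Not NE.
(U, X, Beta): Player B can switch to Y (4 → 6). Not NE.
(U, X, Gamma): Player A can switch to D (5 → 9). Not NE.
(U, Y, Alpha): Player A can switch to D (3 → 9). Not NE.
(U, Y, Beta): Player C can switch to Alpha (5 → 8). Not NE.
(U, Y, Gamma): Player B can switch to X (3 → 8). Not NE.
(D, X, Alpha): Player A can switch to U (0 → 8). Not NE.
(D, X, Beta): Player A can switch to U (0 → 4). Not NE.
(D, X, Gamma): Player B can switch to Y (4 → 7). Not NE.
(D, Y, Alpha): Player C can switch to Beta (7 → 10). Not NE.
(The remaining 2 profiles each have a profitable deviation by the same check.)

There is no pure-strategy Nash equilibrium.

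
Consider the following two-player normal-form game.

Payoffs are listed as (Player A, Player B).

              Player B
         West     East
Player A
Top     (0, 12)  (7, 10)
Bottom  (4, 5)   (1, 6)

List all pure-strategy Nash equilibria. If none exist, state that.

There is no pure-strategy Nash equilibrium.

For each player, find the best response to each opponent profile; mutual best responses are the pure NE.
Player A against West: payoffs 0, 4 → best response Bottom.
Player A against East: payoffs 7, 1 → best response Top.
Player B against Top: payoffs 12, 10 → best response West.
Player B against Bottom: payoffs 5, 6 → best response East.
No profile is a mutual best response for all players.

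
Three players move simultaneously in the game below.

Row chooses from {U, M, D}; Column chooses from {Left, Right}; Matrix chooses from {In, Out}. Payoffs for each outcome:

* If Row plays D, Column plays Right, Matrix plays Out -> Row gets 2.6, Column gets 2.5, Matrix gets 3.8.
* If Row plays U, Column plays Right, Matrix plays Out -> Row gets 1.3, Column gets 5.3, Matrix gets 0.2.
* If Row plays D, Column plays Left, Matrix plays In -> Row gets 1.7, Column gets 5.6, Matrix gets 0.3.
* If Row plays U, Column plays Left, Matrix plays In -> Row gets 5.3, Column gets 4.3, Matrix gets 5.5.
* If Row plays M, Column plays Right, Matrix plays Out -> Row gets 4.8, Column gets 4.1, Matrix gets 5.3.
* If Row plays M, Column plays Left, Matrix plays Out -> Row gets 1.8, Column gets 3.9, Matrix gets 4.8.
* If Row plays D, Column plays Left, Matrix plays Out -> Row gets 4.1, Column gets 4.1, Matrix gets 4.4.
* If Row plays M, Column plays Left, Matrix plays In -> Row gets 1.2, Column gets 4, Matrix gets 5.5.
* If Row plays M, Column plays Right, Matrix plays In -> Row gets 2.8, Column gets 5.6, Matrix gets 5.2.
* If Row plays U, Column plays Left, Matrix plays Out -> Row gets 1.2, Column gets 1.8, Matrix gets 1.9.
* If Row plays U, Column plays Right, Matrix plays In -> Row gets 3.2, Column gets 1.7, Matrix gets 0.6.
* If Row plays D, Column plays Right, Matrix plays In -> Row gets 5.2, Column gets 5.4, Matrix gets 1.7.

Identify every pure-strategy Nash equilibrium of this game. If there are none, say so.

Pure-strategy Nash equilibria: (U, Left, In) and (M, Right, Out) and (D, Left, Out)

Row against (Left, In): payoffs 5.3, 1.2, 1.7 → best response U.
Row against (Left, Out): payoffs 1.2, 1.8, 4.1 → best response D.
Row against (Right, In): payoffs 3.2, 2.8, 5.2 → best response D.
Row against (Right, Out): payoffs 1.3, 4.8, 2.6 → best response M.
Column against (U, In): payoffs 4.3, 1.7 → best response Left.
Column against (U, Out): payoffs 1.8, 5.3 → best response Right.
Column against (M, In): payoffs 4, 5.6 → best response Right.
Column against (M, Out): payoffs 3.9, 4.1 → best response Right.
Column against (D, In): payoffs 5.6, 5.4 → best response Left.
Column against (D, Out): payoffs 4.1, 2.5 → best response Left.
Matrix against (U, Left): payoffs 5.5, 1.9 → best response In.
Matrix against (U, Right): payoffs 0.6, 0.2 → best response In.
Matrix against (M, Left): payoffs 5.5, 4.8 → best response In.
Matrix against (M, Right): payoffs 5.2, 5.3 → best response Out.
Matrix against (D, Left): payoffs 0.3, 4.4 → best response Out.
Matrix against (D, Right): payoffs 1.7, 3.8 → best response Out.
Mutual best responses: (U, Left, In); (M, Right, Out); (D, Left, Out).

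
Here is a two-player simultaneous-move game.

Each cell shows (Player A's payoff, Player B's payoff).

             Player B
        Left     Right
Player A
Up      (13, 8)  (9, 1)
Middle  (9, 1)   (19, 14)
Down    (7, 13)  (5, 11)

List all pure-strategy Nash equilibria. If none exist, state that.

Player A against Left: payoffs 13, 9, 7 → best response Up.
Player A against Right: payoffs 9, 19, 5 → best response Middle.
Player B against Up: payoffs 8, 1 → best response Left.
Player B against Middle: payoffs 1, 14 → best response Right.
Player B against Down: payoffs 13, 11 → best response Left.
Mutual best responses: (Up, Left); (Middle, Right).

(Up, Left); (Middle, Right)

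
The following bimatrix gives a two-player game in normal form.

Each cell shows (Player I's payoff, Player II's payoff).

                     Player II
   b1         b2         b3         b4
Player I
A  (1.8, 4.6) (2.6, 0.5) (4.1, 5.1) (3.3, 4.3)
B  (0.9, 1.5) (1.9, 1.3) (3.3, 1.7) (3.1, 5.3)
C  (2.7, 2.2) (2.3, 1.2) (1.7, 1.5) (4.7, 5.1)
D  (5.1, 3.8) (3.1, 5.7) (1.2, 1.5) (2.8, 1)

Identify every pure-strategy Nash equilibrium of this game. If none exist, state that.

(A, b1): Player I can switch to C (1.8 → 2.7). Not NE.
(A, b2): Player I can switch to D (2.6 → 3.1). Not NE.
(A, b3): Player I gets 4.1, best alternative 3.3; Player II gets 5.1, best alternative 4.6. No profitable deviation — NE.
(A, b4): Player I can switch to C (3.3 → 4.7). Not NE.
(B, b1): Player I can switch to A (0.9 → 1.8). Not NE.
(B, b2): Player I can switch to A (1.9 → 2.6). Not NE.
(B, b3): Player I can switch to A (3.3 → 4.1). Not NE.
(B, b4): Player I can switch to A (3.1 → 3.3). Not NE.
(C, b1): Player I can switch to D (2.7 → 5.1). Not NE.
(C, b4): Player I gets 4.7, best alternative 3.3; Player II gets 5.1, best alternative 2.2. No profitable deviation — NE.
(D, b2): Player I gets 3.1, best alternative 2.6; Player II gets 5.7, best alternative 3.8. No profitable deviation — NE.
(The remaining 5 profiles each have a profitable deviation by the same check.)

(A, b3), (C, b4), (D, b2)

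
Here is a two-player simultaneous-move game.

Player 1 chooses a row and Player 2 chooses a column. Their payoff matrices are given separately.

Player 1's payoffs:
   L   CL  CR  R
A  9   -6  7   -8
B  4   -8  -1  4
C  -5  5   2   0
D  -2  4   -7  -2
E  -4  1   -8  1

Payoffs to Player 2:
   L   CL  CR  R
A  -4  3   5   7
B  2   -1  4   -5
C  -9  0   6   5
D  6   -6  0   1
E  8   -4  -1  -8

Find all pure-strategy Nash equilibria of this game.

(A, L): Player 2 can switch to CL (-4 → 3). Not NE.
(A, CL): Player 1 can switch to C (-6 → 5). Not NE.
(A, CR): Player 2 can switch to R (5 → 7). Not NE.
(A, R): Player 1 can switch to B (-8 → 4). Not NE.
(B, L): Player 1 can switch to A (4 → 9). Not NE.
(B, CL): Player 1 can switch to A (-8 → -6). Not NE.
(B, CR): Player 1 can switch to A (-1 → 7). Not NE.
(B, R): Player 2 can switch to L (-5 → 2). Not NE.
(C, L): Player 1 can switch to A (-5 → 9). Not NE.
(C, CL): Player 2 can switch to CR (0 → 6). Not NE.
(The remaining 10 profiles each have a profitable deviation by the same check.)

none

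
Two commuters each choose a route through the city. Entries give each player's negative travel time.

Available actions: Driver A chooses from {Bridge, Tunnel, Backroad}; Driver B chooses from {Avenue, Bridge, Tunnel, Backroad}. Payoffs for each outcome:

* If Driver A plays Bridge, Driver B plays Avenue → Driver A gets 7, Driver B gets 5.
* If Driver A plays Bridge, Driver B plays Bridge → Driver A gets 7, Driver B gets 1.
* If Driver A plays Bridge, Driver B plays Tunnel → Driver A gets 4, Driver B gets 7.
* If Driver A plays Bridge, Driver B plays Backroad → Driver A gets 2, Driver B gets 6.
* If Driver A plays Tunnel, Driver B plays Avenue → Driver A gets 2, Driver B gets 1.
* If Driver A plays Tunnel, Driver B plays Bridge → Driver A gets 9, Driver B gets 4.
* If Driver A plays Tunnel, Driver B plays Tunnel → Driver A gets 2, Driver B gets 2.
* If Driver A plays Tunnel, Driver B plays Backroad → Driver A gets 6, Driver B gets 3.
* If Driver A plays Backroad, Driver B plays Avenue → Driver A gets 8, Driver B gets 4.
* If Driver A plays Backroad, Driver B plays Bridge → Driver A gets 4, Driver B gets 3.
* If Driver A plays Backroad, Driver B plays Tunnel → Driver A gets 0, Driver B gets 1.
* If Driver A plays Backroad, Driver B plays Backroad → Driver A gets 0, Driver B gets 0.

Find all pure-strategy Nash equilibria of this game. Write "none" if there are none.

Mark each player's best response to every combination of opponents' strategies; a profile where every player is best-responding is a pure Nash equilibrium.
Driver A against Avenue: payoffs 7, 2, 8 → best response Backroad.
Driver A against Bridge: payoffs 7, 9, 4 → best response Tunnel.
Driver A against Tunnel: payoffs 4, 2, 0 → best response Bridge.
Driver A against Backroad: payoffs 2, 6, 0 → best response Tunnel.
Driver B against Bridge: payoffs 5, 1, 7, 6 → best response Tunnel.
Driver B against Tunnel: payoffs 1, 4, 2, 3 → best response Bridge.
Driver B against Backroad: payoffs 4, 3, 1, 0 → best response Avenue.
Mutual best responses: (Bridge, Tunnel); (Tunnel, Bridge); (Backroad, Avenue).

Pure-strategy Nash equilibria: (Bridge, Tunnel) and (Tunnel, Bridge) and (Backroad, Avenue)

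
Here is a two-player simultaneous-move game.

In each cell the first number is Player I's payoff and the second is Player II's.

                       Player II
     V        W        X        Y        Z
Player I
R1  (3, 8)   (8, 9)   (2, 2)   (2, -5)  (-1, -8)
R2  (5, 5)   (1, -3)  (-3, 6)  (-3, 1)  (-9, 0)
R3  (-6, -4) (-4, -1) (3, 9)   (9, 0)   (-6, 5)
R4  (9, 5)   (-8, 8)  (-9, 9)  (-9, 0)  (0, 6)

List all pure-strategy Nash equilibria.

Mark each player's best response to every combination of opponents' strategies; a profile where every player is best-responding is a pure Nash equilibrium.
Player I against V: payoffs 3, 5, -6, 9 → best response R4.
Player I against W: payoffs 8, 1, -4, -8 → best response R1.
Player I against X: payoffs 2, -3, 3, -9 → best response R3.
Player I against Y: payoffs 2, -3, 9, -9 → best response R3.
Player I against Z: payoffs -1, -9, -6, 0 → best response R4.
Player II against R1: payoffs 8, 9, 2, -5, -8 → best response W.
Player II against R2: payoffs 5, -3, 6, 1, 0 → best response X.
Player II against R3: payoffs -4, -1, 9, 0, 5 → best response X.
Player II against R4: payoffs 5, 8, 9, 0, 6 → best response X.
Mutual best responses: (R1, W); (R3, X).

(R1, W), (R3, X)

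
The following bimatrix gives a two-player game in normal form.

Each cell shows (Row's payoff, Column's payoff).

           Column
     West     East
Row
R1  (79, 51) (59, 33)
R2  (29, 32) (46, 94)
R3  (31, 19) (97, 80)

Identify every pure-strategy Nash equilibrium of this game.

For each player, find the best response to each opponent profile; mutual best responses are the pure NE.
Row against West: payoffs 79, 29, 31 → best response R1.
Row against East: payoffs 59, 46, 97 → best response R3.
Column against R1: payoffs 51, 33 → best response West.
Column against R2: payoffs 32, 94 → best response East.
Column against R3: payoffs 19, 80 → best response East.
Mutual best responses: (R1, West); (R3, East).

The pure Nash equilibria are (R1, West), (R3, East).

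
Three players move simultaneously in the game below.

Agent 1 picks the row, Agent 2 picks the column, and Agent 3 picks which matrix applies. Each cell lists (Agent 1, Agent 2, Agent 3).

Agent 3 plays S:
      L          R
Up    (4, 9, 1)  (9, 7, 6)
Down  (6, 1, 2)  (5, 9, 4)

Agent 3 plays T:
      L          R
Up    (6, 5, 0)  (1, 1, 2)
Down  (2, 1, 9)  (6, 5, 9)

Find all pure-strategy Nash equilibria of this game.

For each player, find the best response to each opponent profile; mutual best responses are the pure NE.
Agent 1 against (L, S): payoffs 4, 6 → best response Down.
Agent 1 against (L, T): payoffs 6, 2 → best response Up.
Agent 1 against (R, S): payoffs 9, 5 → best response Up.
Agent 1 against (R, T): payoffs 1, 6 → best response Down.
Agent 2 against (Up, S): payoffs 9, 7 → best response L.
Agent 2 against (Up, T): payoffs 5, 1 → best response L.
Agent 2 against (Down, S): payoffs 1, 9 → best response R.
Agent 2 against (Down, T): payoffs 1, 5 → best response R.
Agent 3 against (Up, L): payoffs 1, 0 → best response S.
Agent 3 against (Up, R): payoffs 6, 2 → best response S.
Agent 3 against (Down, L): payoffs 2, 9 → best response T.
Agent 3 against (Down, R): payoffs 4, 9 → best response T.
Mutual best responses: (Down, R, T).

(Down, R, T)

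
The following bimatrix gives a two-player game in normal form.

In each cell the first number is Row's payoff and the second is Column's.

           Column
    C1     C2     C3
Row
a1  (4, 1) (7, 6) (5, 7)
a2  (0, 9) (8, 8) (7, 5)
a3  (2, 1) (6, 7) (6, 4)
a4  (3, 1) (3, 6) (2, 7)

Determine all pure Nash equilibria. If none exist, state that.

For each player, find the best response to each opponent profile; mutual best responses are the pure NE.
Row against C1: payoffs 4, 0, 2, 3 → best response a1.
Row against C2: payoffs 7, 8, 6, 3 → best response a2.
Row against C3: payoffs 5, 7, 6, 2 → best response a2.
Column against a1: payoffs 1, 6, 7 → best response C3.
Column against a2: payoffs 9, 8, 5 → best response C1.
Column against a3: payoffs 1, 7, 4 → best response C2.
Column against a4: payoffs 1, 6, 7 → best response C3.
No profile is a mutual best response for all players.

No pure-strategy Nash equilibrium.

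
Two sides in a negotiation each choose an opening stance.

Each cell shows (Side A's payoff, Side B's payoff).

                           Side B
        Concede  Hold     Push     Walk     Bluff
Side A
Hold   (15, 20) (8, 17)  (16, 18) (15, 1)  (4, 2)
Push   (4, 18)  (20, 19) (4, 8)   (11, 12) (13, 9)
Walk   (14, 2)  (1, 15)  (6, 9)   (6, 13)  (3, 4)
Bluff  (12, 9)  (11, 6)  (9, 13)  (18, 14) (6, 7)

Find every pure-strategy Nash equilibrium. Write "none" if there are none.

(Hold, Concede): Side A gets 15, best alternative 14; Side B gets 20, best alternative 18. No profitable deviation — NE.
(Hold, Hold): Side A can switch to Push (8 → 20). Not NE.
(Hold, Push): Side B can switch to Concede (18 → 20). Not NE.
(Hold, Walk): Side A can switch to Bluff (15 → 18). Not NE.
(Hold, Bluff): Side A can switch to Push (4 → 13). Not NE.
(Push, Concede): Side A can switch to Hold (4 → 15). Not NE.
(Push, Hold): Side A gets 20, best alternative 11; Side B gets 19, best alternative 18. No profitable deviation — NE.
(Push, Push): Side A can switch to Hold (4 → 16). Not NE.
(Push, Walk): Side A can switch to Hold (11 → 15). Not NE.
(Push, Bluff): Side B can switch to Concede (9 → 18). Not NE.
(Bluff, Walk): Side A gets 18, best alternative 15; Side B gets 14, best alternative 13. No profitable deviation — NE.
(The remaining 9 profiles each have a profitable deviation by the same check.)

Pure-strategy Nash equilibria: (Hold, Concede); (Push, Hold); (Bluff, Walk)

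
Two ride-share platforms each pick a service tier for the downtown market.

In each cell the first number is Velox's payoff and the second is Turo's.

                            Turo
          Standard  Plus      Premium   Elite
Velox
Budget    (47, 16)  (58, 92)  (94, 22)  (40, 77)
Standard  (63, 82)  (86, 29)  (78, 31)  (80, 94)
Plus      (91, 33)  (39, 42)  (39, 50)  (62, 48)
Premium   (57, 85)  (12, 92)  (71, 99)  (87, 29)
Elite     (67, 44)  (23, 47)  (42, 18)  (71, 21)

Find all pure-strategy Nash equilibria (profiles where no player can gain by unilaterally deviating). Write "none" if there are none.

No pure-strategy Nash equilibrium.

Check each profile: it is a Nash equilibrium iff no player can strictly gain by switching unilaterally.
(Budget, Standard): Velox can switch to Standard (47 → 63). Not NE.
(Budget, Plus): Velox can switch to Standard (58 → 86). Not NE.
(Budget, Premium): Turo can switch to Plus (22 → 92). Not NE.
(Budget, Elite): Velox can switch to Standard (40 → 80). Not NE.
(Standard, Standard): Velox can switch to Plus (63 → 91). Not NE.
(Standard, Plus): Turo can switch to Standard (29 → 82). Not NE.
(The remaining 14 profiles each have a profitable deviation by the same check.)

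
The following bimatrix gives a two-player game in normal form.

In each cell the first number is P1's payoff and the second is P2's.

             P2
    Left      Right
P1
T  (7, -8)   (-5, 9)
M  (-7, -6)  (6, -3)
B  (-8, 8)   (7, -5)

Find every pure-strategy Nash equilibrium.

Check each profile: it is a Nash equilibrium iff no player can strictly gain by switching unilaterally.
(T, Left): P2 can switch to Right (-8 → 9). Not NE.
(T, Right): P1 can switch to M (-5 → 6). Not NE.
(M, Left): P1 can switch to T (-7 → 7). Not NE.
(M, Right): P1 can switch to B (6 → 7). Not NE.
(B, Left): P1 can switch to T (-8 → 7). Not NE.
(B, Right): P2 can switch to Left (-5 → 8). Not NE.

No pure-strategy Nash equilibrium.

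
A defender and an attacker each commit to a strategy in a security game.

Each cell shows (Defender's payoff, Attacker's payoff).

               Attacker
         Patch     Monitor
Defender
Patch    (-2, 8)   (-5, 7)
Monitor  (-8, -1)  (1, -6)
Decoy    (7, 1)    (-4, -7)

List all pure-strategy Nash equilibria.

Pure NE: (Decoy, Patch)

(Patch, Patch): Defender can switch to Decoy (-2 → 7). Not NE.
(Patch, Monitor): Defender can switch to Monitor (-5 → 1). Not NE.
(Monitor, Patch): Defender can switch to Patch (-8 → -2). Not NE.
(Monitor, Monitor): Attacker can switch to Patch (-6 → -1). Not NE.
(Decoy, Patch): Defender gets 7, best alternative -2; Attacker gets 1, best alternative -7. No profitable deviation — NE.
(Decoy, Monitor): Defender can switch to Monitor (-4 → 1). Not NE.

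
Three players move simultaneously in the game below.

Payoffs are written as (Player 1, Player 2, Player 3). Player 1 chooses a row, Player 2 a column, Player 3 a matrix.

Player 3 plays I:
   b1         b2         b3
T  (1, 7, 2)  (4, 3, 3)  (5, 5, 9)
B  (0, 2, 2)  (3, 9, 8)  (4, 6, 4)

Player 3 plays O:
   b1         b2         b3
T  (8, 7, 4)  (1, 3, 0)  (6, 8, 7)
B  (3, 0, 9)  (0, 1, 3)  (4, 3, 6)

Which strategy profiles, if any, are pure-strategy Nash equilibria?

Player 1 against (b1, I): payoffs 1, 0 → best response T.
Player 1 against (b1, O): payoffs 8, 3 → best response T.
Player 1 against (b2, I): payoffs 4, 3 → best response T.
Player 1 against (b2, O): payoffs 1, 0 → best response T.
Player 1 against (b3, I): payoffs 5, 4 → best response T.
Player 1 against (b3, O): payoffs 6, 4 → best response T.
Player 2 against (T, I): payoffs 7, 3, 5 → best response b1.
Player 2 against (T, O): payoffs 7, 3, 8 → best response b3.
Player 2 against (B, I): payoffs 2, 9, 6 → best response b2.
Player 2 against (B, O): payoffs 0, 1, 3 → best response b3.
Player 3 against (T, b1): payoffs 2, 4 → best response O.
Player 3 against (T, b2): payoffs 3, 0 → best response I.
Player 3 against (T, b3): payoffs 9, 7 → best response I.
Player 3 against (B, b1): payoffs 2, 9 → best response O.
Player 3 against (B, b2): payoffs 8, 3 → best response I.
Player 3 against (B, b3): payoffs 4, 6 → best response O.
No profile is a mutual best response for all players.

This game has no pure Nash equilibrium.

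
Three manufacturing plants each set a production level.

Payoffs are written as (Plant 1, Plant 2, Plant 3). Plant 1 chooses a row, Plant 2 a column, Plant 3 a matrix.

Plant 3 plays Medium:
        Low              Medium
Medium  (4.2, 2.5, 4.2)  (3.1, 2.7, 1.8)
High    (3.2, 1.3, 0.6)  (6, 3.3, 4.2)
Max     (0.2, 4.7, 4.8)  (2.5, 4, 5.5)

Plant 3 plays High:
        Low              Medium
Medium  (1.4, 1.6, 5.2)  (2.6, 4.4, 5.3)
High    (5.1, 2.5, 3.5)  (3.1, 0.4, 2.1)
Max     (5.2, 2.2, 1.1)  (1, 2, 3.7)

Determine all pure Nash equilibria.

(High, Medium, Medium)

(Medium, Low, Medium): Plant 2 can switch to Medium (2.5 → 2.7). Not NE.
(Medium, Low, High): Plant 1 can switch to High (1.4 → 5.1). Not NE.
(Medium, Medium, Medium): Plant 1 can switch to High (3.1 → 6). Not NE.
(Medium, Medium, High): Plant 1 can switch to High (2.6 → 3.1). Not NE.
(High, Low, Medium): Plant 1 can switch to Medium (3.2 → 4.2). Not NE.
(High, Low, High): Plant 1 can switch to Max (5.1 → 5.2). Not NE.
(High, Medium, Medium): Plant 1 gets 6, best alternative 3.1; Plant 2 gets 3.3, best alternative 1.3; Plant 3 gets 4.2, best alternative 2.1. No profitable deviation — NE.
(High, Medium, High): Plant 2 can switch to Low (0.4 → 2.5). Not NE.
(Max, Low, Medium): Plant 1 can switch to Medium (0.2 → 4.2). Not NE.
(The remaining 3 profiles each have a profitable deviation by the same check.)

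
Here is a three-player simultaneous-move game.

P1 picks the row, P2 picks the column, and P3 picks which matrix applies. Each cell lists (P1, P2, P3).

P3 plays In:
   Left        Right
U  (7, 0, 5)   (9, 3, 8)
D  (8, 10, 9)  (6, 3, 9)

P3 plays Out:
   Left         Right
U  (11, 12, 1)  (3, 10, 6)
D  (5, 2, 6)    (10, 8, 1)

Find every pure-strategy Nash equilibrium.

(U, Left, In): P1 can switch to D (7 → 8). Not NE.
(U, Left, Out): P3 can switch to In (1 → 5). Not NE.
(U, Right, In): P1 gets 9, best alternative 6; P2 gets 3, best alternative 0; P3 gets 8, best alternative 6. No profitable deviation — NE.
(U, Right, Out): P1 can switch to D (3 → 10). Not NE.
(D, Left, In): P1 gets 8, best alternative 7; P2 gets 10, best alternative 3; P3 gets 9, best alternative 6. No profitable deviation — NE.
(D, Left, Out): P1 can switch to U (5 → 11). Not NE.
(D, Right, In): P1 can switch to U (6 → 9). Not NE.
(D, Right, Out): P3 can switch to In (1 → 9). Not NE.

The pure Nash equilibria are (U, Right, In) and (D, Left, In).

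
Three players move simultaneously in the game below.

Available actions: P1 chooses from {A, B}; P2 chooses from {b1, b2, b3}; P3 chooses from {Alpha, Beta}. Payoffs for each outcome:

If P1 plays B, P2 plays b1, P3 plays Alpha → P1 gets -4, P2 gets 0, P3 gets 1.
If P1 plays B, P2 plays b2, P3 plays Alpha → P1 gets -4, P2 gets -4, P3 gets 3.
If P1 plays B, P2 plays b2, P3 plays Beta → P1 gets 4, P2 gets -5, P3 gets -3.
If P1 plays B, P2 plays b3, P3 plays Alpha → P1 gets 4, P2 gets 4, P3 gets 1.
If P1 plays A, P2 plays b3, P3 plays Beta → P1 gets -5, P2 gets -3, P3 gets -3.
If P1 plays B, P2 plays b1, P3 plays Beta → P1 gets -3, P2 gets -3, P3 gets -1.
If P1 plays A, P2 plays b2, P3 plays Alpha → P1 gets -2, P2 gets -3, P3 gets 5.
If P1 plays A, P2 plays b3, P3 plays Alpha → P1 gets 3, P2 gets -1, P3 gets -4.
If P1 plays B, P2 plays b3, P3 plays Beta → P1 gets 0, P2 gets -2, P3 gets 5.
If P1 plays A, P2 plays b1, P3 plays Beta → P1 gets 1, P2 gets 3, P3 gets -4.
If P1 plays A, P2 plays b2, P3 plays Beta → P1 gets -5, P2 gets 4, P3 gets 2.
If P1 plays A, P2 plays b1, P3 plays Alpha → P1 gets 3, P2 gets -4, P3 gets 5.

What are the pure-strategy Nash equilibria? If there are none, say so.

P1 against (b1, Alpha): payoffs 3, -4 → best response A.
P1 against (b1, Beta): payoffs 1, -3 → best response A.
P1 against (b2, Alpha): payoffs -2, -4 → best response A.
P1 against (b2, Beta): payoffs -5, 4 → best response B.
P1 against (b3, Alpha): payoffs 3, 4 → best response B.
P1 against (b3, Beta): payoffs -5, 0 → best response B.
P2 against (A, Alpha): payoffs -4, -3, -1 → best response b3.
P2 against (A, Beta): payoffs 3, 4, -3 → best response b2.
P2 against (B, Alpha): payoffs 0, -4, 4 → best response b3.
P2 against (B, Beta): payoffs -3, -5, -2 → best response b3.
P3 against (A, b1): payoffs 5, -4 → best response Alpha.
P3 against (A, b2): payoffs 5, 2 → best response Alpha.
P3 against (A, b3): payoffs -4, -3 → best response Beta.
P3 against (B, b1): payoffs 1, -1 → best response Alpha.
P3 against (B, b2): payoffs 3, -3 → best response Alpha.
P3 against (B, b3): payoffs 1, 5 → best response Beta.
Mutual best responses: (B, b3, Beta).

Pure NE: (B, b3, Beta)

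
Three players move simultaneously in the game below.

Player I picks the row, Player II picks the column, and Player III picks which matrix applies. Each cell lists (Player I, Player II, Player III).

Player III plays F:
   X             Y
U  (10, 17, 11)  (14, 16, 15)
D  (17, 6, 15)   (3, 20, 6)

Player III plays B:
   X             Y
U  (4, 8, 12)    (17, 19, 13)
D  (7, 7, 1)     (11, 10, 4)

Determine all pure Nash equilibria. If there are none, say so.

Player I against (X, F): payoffs 10, 17 → best response D.
Player I against (X, B): payoffs 4, 7 → best response D.
Player I against (Y, F): payoffs 14, 3 → best response U.
Player I against (Y, B): payoffs 17, 11 → best response U.
Player II against (U, F): payoffs 17, 16 → best response X.
Player II against (U, B): payoffs 8, 19 → best response Y.
Player II against (D, F): payoffs 6, 20 → best response Y.
Player II against (D, B): payoffs 7, 10 → best response Y.
Player III against (U, X): payoffs 11, 12 → best response B.
Player III against (U, Y): payoffs 15, 13 → best response F.
Player III against (D, X): payoffs 15, 1 → best response F.
Player III against (D, Y): payoffs 6, 4 → best response F.
No profile is a mutual best response for all players.

No pure-strategy Nash equilibrium.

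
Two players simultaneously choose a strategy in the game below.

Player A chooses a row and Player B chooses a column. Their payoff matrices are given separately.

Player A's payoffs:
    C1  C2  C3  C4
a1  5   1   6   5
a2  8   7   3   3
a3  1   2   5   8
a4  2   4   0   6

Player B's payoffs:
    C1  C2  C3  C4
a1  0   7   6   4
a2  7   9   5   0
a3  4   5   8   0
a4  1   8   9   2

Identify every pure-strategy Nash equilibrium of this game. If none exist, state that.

(a1, C1): Player A can switch to a2 (5 → 8). Not NE.
(a1, C2): Player A can switch to a2 (1 → 7). Not NE.
(a1, C3): Player B can switch to C2 (6 → 7). Not NE.
(a1, C4): Player A can switch to a3 (5 → 8). Not NE.
(a2, C1): Player B can switch to C2 (7 → 9). Not NE.
(a2, C2): Player A gets 7, best alternative 4; Player B gets 9, best alternative 7. No profitable deviation — NE.
(a2, C3): Player A can switch to a1 (3 → 6). Not NE.
(a2, C4): Player A can switch to a1 (3 → 5). Not NE.
(a3, C1): Player A can switch to a1 (1 → 5). Not NE.
(The remaining 7 profiles each have a profitable deviation by the same check.)

Pure NE: (a2, C2)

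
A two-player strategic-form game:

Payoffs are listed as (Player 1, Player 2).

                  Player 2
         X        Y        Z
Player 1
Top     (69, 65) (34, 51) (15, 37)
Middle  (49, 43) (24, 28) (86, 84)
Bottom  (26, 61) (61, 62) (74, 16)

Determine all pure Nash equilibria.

Pure-strategy Nash equilibria: (Top, X), (Middle, Z), (Bottom, Y)

For each player, find the best response to each opponent profile; mutual best responses are the pure NE.
Player 1 against X: payoffs 69, 49, 26 → best response Top.
Player 1 against Y: payoffs 34, 24, 61 → best response Bottom.
Player 1 against Z: payoffs 15, 86, 74 → best response Middle.
Player 2 against Top: payoffs 65, 51, 37 → best response X.
Player 2 against Middle: payoffs 43, 28, 84 → best response Z.
Player 2 against Bottom: payoffs 61, 62, 16 → best response Y.
Mutual best responses: (Top, X); (Middle, Z); (Bottom, Y).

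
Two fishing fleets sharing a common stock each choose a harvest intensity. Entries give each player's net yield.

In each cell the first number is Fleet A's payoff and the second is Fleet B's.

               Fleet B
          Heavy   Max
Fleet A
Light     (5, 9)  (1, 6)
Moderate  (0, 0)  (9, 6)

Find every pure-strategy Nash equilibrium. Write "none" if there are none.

(Light, Heavy): Fleet A gets 5, best alternative 0; Fleet B gets 9, best alternative 6. No profitable deviation — NE.
(Light, Max): Fleet A can switch to Moderate (1 → 9). Not NE.
(Moderate, Heavy): Fleet A can switch to Light (0 → 5). Not NE.
(Moderate, Max): Fleet A gets 9, best alternative 1; Fleet B gets 6, best alternative 0. No profitable deviation — NE.

The pure Nash equilibria are (Light, Heavy); (Moderate, Max).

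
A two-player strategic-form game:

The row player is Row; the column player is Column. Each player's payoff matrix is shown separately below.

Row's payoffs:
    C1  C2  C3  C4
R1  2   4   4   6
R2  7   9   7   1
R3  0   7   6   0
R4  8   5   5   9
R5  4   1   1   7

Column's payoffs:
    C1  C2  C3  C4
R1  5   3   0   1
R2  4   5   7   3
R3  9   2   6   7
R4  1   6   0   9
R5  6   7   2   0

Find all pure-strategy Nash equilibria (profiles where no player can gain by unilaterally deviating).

For each player, find the best response to each opponent profile; mutual best responses are the pure NE.
Row against C1: payoffs 2, 7, 0, 8, 4 → best response R4.
Row against C2: payoffs 4, 9, 7, 5, 1 → best response R2.
Row against C3: payoffs 4, 7, 6, 5, 1 → best response R2.
Row against C4: payoffs 6, 1, 0, 9, 7 → best response R4.
Column against R1: payoffs 5, 3, 0, 1 → best response C1.
Column against R2: payoffs 4, 5, 7, 3 → best response C3.
Column against R3: payoffs 9, 2, 6, 7 → best response C1.
Column against R4: payoffs 1, 6, 0, 9 → best response C4.
Column against R5: payoffs 6, 7, 2, 0 → best response C2.
Mutual best responses: (R2, C3); (R4, C4).

Pure-strategy Nash equilibria: (R2, C3); (R4, C4)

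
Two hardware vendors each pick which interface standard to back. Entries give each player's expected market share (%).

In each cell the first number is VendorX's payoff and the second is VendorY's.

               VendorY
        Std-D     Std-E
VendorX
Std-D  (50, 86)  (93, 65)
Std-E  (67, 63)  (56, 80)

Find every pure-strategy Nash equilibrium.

This game has no pure Nash equilibrium.

(Std-D, Std-D): VendorX can switch to Std-E (50 → 67). Not NE.
(Std-D, Std-E): VendorY can switch to Std-D (65 → 86). Not NE.
(Std-E, Std-D): VendorY can switch to Std-E (63 → 80). Not NE.
(Std-E, Std-E): VendorX can switch to Std-D (56 → 93). Not NE.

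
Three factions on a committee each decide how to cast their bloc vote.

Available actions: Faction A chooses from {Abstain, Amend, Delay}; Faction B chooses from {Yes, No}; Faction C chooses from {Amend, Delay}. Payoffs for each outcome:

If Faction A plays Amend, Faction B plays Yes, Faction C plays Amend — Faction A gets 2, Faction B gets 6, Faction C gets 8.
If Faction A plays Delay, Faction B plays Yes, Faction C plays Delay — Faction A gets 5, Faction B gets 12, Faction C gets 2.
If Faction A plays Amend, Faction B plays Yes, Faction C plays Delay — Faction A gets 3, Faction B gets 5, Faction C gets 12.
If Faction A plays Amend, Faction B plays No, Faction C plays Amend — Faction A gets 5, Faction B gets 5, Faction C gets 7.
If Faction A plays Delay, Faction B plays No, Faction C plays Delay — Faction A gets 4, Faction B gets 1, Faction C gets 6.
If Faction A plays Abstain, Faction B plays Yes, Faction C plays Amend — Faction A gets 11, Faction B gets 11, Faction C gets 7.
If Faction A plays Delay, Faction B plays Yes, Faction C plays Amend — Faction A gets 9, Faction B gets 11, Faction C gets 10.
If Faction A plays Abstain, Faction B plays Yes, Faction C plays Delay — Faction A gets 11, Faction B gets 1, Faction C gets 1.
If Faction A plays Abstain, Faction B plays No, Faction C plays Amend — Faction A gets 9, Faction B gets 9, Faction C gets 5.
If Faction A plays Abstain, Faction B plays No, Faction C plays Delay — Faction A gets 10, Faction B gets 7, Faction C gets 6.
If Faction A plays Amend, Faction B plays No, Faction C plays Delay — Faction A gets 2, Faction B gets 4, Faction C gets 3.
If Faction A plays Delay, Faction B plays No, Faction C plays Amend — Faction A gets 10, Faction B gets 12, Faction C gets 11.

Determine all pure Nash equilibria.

For each player, find the best response to each opponent profile; mutual best responses are the pure NE.
Faction A against (Yes, Amend): payoffs 11, 2, 9 → best response Abstain.
Faction A against (Yes, Delay): payoffs 11, 3, 5 → best response Abstain.
Faction A against (No, Amend): payoffs 9, 5, 10 → best response Delay.
Faction A against (No, Delay): payoffs 10, 2, 4 → best response Abstain.
Faction B against (Abstain, Amend): payoffs 11, 9 → best response Yes.
Faction B against (Abstain, Delay): payoffs 1, 7 → best response No.
Faction B against (Amend, Amend): payoffs 6, 5 → best response Yes.
Faction B against (Amend, Delay): payoffs 5, 4 → best response Yes.
Faction B against (Delay, Amend): payoffs 11, 12 → best response No.
Faction B against (Delay, Delay): payoffs 12, 1 → best response Yes.
Faction C against (Abstain, Yes): payoffs 7, 1 → best response Amend.
Faction C against (Abstain, No): payoffs 5, 6 → best response Delay.
Faction C against (Amend, Yes): payoffs 8, 12 → best response Delay.
Faction C against (Amend, No): payoffs 7, 3 → best response Amend.
Faction C against (Delay, Yes): payoffs 10, 2 → best response Amend.
Faction C against (Delay, No): payoffs 11, 6 → best response Amend.
Mutual best responses: (Abstain, Yes, Amend); (Abstain, No, Delay); (Delay, No, Amend).

Pure-strategy Nash equilibria: (Abstain, Yes, Amend) and (Abstain, No, Delay) and (Delay, No, Amend)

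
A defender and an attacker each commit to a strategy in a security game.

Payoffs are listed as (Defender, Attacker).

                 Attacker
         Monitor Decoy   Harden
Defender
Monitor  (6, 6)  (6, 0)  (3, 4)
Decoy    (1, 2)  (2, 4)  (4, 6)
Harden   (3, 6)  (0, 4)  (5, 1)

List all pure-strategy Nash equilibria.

Defender against Monitor: payoffs 6, 1, 3 → best response Monitor.
Defender against Decoy: payoffs 6, 2, 0 → best response Monitor.
Defender against Harden: payoffs 3, 4, 5 → best response Harden.
Attacker against Monitor: payoffs 6, 0, 4 → best response Monitor.
Attacker against Decoy: payoffs 2, 4, 6 → best response Harden.
Attacker against Harden: payoffs 6, 4, 1 → best response Monitor.
Mutual best responses: (Monitor, Monitor).

(Monitor, Monitor)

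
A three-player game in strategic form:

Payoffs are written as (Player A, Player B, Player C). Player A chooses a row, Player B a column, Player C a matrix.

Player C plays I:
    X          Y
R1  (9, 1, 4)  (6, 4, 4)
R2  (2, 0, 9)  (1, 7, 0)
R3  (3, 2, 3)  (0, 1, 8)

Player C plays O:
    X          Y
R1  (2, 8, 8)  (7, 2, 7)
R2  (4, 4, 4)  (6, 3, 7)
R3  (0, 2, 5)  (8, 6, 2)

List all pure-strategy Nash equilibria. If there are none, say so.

(R1, X, I): Player B can switch to Y (1 → 4). Not NE.
(R1, X, O): Player A can switch to R2 (2 → 4). Not NE.
(R1, Y, I): Player C can switch to O (4 → 7). Not NE.
(R1, Y, O): Player A can switch to R3 (7 → 8). Not NE.
(R2, X, I): Player A can switch to R1 (2 → 9). Not NE.
(R2, X, O): Player C can switch to I (4 → 9). Not NE.
(The remaining 6 profiles each have a profitable deviation by the same check.)

No pure-strategy Nash equilibrium.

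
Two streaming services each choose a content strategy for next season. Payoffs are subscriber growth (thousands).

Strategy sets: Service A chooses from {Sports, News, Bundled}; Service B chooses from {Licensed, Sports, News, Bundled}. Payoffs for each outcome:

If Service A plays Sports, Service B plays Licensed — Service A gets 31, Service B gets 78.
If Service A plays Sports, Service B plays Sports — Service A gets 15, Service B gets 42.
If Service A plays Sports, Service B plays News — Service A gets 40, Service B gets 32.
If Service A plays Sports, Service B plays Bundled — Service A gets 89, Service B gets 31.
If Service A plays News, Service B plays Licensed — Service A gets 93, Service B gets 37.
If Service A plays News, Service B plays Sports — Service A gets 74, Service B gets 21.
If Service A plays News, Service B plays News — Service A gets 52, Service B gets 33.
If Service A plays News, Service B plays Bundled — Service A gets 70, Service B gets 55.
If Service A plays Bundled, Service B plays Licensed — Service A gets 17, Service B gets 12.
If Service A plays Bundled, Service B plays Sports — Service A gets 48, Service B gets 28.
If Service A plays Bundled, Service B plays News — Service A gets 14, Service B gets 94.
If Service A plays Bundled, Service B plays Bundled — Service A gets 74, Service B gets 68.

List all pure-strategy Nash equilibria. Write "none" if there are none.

There is no pure-strategy Nash equilibrium.

(Sports, Licensed): Service A can switch to News (31 → 93). Not NE.
(Sports, Sports): Service A can switch to News (15 → 74). Not NE.
(Sports, News): Service A can switch to News (40 → 52). Not NE.
(Sports, Bundled): Service B can switch to Licensed (31 → 78). Not NE.
(News, Licensed): Service B can switch to Bundled (37 → 55). Not NE.
(News, Sports): Service B can switch to Licensed (21 → 37). Not NE.
(The remaining 6 profiles each have a profitable deviation by the same check.)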